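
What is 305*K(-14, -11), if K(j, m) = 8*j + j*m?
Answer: 12810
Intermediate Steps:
305*K(-14, -11) = 305*(-14*(8 - 11)) = 305*(-14*(-3)) = 305*42 = 12810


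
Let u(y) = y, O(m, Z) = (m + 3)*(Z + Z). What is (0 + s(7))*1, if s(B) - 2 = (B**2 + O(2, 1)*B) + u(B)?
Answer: 128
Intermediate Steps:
O(m, Z) = 2*Z*(3 + m) (O(m, Z) = (3 + m)*(2*Z) = 2*Z*(3 + m))
s(B) = 2 + B**2 + 11*B (s(B) = 2 + ((B**2 + (2*1*(3 + 2))*B) + B) = 2 + ((B**2 + (2*1*5)*B) + B) = 2 + ((B**2 + 10*B) + B) = 2 + (B**2 + 11*B) = 2 + B**2 + 11*B)
(0 + s(7))*1 = (0 + (2 + 7**2 + 11*7))*1 = (0 + (2 + 49 + 77))*1 = (0 + 128)*1 = 128*1 = 128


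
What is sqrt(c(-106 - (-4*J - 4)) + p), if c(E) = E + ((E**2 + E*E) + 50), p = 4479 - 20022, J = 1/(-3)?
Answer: sqrt(51833)/3 ≈ 75.890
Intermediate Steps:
J = -1/3 ≈ -0.33333
p = -15543
c(E) = 50 + E + 2*E**2 (c(E) = E + ((E**2 + E**2) + 50) = E + (2*E**2 + 50) = E + (50 + 2*E**2) = 50 + E + 2*E**2)
sqrt(c(-106 - (-4*J - 4)) + p) = sqrt((50 + (-106 - (-4*(-1/3) - 4)) + 2*(-106 - (-4*(-1/3) - 4))**2) - 15543) = sqrt((50 + (-106 - (4/3 - 4)) + 2*(-106 - (4/3 - 4))**2) - 15543) = sqrt((50 + (-106 - 1*(-8/3)) + 2*(-106 - 1*(-8/3))**2) - 15543) = sqrt((50 + (-106 + 8/3) + 2*(-106 + 8/3)**2) - 15543) = sqrt((50 - 310/3 + 2*(-310/3)**2) - 15543) = sqrt((50 - 310/3 + 2*(96100/9)) - 15543) = sqrt((50 - 310/3 + 192200/9) - 15543) = sqrt(191720/9 - 15543) = sqrt(51833/9) = sqrt(51833)/3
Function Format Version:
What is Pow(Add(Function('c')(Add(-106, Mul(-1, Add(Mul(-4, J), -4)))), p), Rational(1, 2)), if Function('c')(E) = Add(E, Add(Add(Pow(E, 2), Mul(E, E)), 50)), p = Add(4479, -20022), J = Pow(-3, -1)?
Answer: Mul(Rational(1, 3), Pow(51833, Rational(1, 2))) ≈ 75.890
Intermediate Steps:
J = Rational(-1, 3) ≈ -0.33333
p = -15543
Function('c')(E) = Add(50, E, Mul(2, Pow(E, 2))) (Function('c')(E) = Add(E, Add(Add(Pow(E, 2), Pow(E, 2)), 50)) = Add(E, Add(Mul(2, Pow(E, 2)), 50)) = Add(E, Add(50, Mul(2, Pow(E, 2)))) = Add(50, E, Mul(2, Pow(E, 2))))
Pow(Add(Function('c')(Add(-106, Mul(-1, Add(Mul(-4, J), -4)))), p), Rational(1, 2)) = Pow(Add(Add(50, Add(-106, Mul(-1, Add(Mul(-4, Rational(-1, 3)), -4))), Mul(2, Pow(Add(-106, Mul(-1, Add(Mul(-4, Rational(-1, 3)), -4))), 2))), -15543), Rational(1, 2)) = Pow(Add(Add(50, Add(-106, Mul(-1, Add(Rational(4, 3), -4))), Mul(2, Pow(Add(-106, Mul(-1, Add(Rational(4, 3), -4))), 2))), -15543), Rational(1, 2)) = Pow(Add(Add(50, Add(-106, Mul(-1, Rational(-8, 3))), Mul(2, Pow(Add(-106, Mul(-1, Rational(-8, 3))), 2))), -15543), Rational(1, 2)) = Pow(Add(Add(50, Add(-106, Rational(8, 3)), Mul(2, Pow(Add(-106, Rational(8, 3)), 2))), -15543), Rational(1, 2)) = Pow(Add(Add(50, Rational(-310, 3), Mul(2, Pow(Rational(-310, 3), 2))), -15543), Rational(1, 2)) = Pow(Add(Add(50, Rational(-310, 3), Mul(2, Rational(96100, 9))), -15543), Rational(1, 2)) = Pow(Add(Add(50, Rational(-310, 3), Rational(192200, 9)), -15543), Rational(1, 2)) = Pow(Add(Rational(191720, 9), -15543), Rational(1, 2)) = Pow(Rational(51833, 9), Rational(1, 2)) = Mul(Rational(1, 3), Pow(51833, Rational(1, 2)))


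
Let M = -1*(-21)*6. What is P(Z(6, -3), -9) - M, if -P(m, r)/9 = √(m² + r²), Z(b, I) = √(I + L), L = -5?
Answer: -126 - 9*√73 ≈ -202.90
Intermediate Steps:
Z(b, I) = √(-5 + I) (Z(b, I) = √(I - 5) = √(-5 + I))
P(m, r) = -9*√(m² + r²)
M = 126 (M = 21*6 = 126)
P(Z(6, -3), -9) - M = -9*√((√(-5 - 3))² + (-9)²) - 1*126 = -9*√((√(-8))² + 81) - 126 = -9*√((2*I*√2)² + 81) - 126 = -9*√(-8 + 81) - 126 = -9*√73 - 126 = -126 - 9*√73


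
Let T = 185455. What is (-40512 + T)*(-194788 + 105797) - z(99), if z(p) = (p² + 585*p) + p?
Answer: -12898690328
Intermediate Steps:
z(p) = p² + 586*p
(-40512 + T)*(-194788 + 105797) - z(99) = (-40512 + 185455)*(-194788 + 105797) - 99*(586 + 99) = 144943*(-88991) - 99*685 = -12898622513 - 1*67815 = -12898622513 - 67815 = -12898690328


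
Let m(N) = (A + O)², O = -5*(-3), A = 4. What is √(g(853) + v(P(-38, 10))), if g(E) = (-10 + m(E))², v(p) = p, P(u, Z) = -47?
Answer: √123154 ≈ 350.93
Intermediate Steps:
O = 15
m(N) = 361 (m(N) = (4 + 15)² = 19² = 361)
g(E) = 123201 (g(E) = (-10 + 361)² = 351² = 123201)
√(g(853) + v(P(-38, 10))) = √(123201 - 47) = √123154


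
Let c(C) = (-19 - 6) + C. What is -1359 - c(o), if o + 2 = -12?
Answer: -1320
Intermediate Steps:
o = -14 (o = -2 - 12 = -14)
c(C) = -25 + C
-1359 - c(o) = -1359 - (-25 - 14) = -1359 - 1*(-39) = -1359 + 39 = -1320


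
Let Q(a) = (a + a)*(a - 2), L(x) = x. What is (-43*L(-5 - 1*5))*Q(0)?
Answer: 0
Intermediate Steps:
Q(a) = 2*a*(-2 + a) (Q(a) = (2*a)*(-2 + a) = 2*a*(-2 + a))
(-43*L(-5 - 1*5))*Q(0) = (-43*(-5 - 1*5))*(2*0*(-2 + 0)) = (-43*(-5 - 5))*(2*0*(-2)) = -43*(-10)*0 = 430*0 = 0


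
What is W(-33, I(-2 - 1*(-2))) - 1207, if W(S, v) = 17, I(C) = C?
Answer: -1190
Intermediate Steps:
W(-33, I(-2 - 1*(-2))) - 1207 = 17 - 1207 = -1190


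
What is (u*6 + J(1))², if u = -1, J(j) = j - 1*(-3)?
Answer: 4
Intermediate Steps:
J(j) = 3 + j (J(j) = j + 3 = 3 + j)
(u*6 + J(1))² = (-1*6 + (3 + 1))² = (-6 + 4)² = (-2)² = 4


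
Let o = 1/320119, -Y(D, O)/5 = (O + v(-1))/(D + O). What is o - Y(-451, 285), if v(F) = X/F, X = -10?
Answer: -472175359/53139754 ≈ -8.8855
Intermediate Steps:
v(F) = -10/F
Y(D, O) = -5*(10 + O)/(D + O) (Y(D, O) = -5*(O - 10/(-1))/(D + O) = -5*(O - 10*(-1))/(D + O) = -5*(O + 10)/(D + O) = -5*(10 + O)/(D + O))
o = 1/320119 ≈ 3.1238e-6
o - Y(-451, 285) = 1/320119 - 5*(-10 - 1*285)/(-451 + 285) = 1/320119 - 5*(-10 - 285)/(-166) = 1/320119 - 5*(-1)*(-295)/166 = 1/320119 - 1*1475/166 = 1/320119 - 1475/166 = -472175359/53139754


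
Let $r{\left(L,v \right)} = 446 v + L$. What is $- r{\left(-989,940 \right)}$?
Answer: $-418251$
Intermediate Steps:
$r{\left(L,v \right)} = L + 446 v$
$- r{\left(-989,940 \right)} = - (-989 + 446 \cdot 940) = - (-989 + 419240) = \left(-1\right) 418251 = -418251$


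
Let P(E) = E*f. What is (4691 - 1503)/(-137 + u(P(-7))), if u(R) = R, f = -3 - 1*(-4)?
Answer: -797/36 ≈ -22.139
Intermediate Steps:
f = 1 (f = -3 + 4 = 1)
P(E) = E (P(E) = E*1 = E)
(4691 - 1503)/(-137 + u(P(-7))) = (4691 - 1503)/(-137 - 7) = 3188/(-144) = 3188*(-1/144) = -797/36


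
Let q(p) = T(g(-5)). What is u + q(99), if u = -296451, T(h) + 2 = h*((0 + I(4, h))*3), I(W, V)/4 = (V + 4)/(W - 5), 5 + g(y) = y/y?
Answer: -296453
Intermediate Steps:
g(y) = -4 (g(y) = -5 + y/y = -5 + 1 = -4)
I(W, V) = 4*(4 + V)/(-5 + W) (I(W, V) = 4*((V + 4)/(W - 5)) = 4*((4 + V)/(-5 + W)) = 4*(4 + V)/(-5 + W))
T(h) = -2 + h*(-48 - 12*h) (T(h) = -2 + h*((0 + 4*(4 + h)/(-5 + 4))*3) = -2 + h*((0 + 4*(4 + h)/(-1))*3) = -2 + h*((0 + 4*(-1)*(4 + h))*3) = -2 + h*((0 + (-16 - 4*h))*3) = -2 + h*((-16 - 4*h)*3) = -2 + h*(-48 - 12*h))
q(p) = -2 (q(p) = -2 + 12*(-4)*(-4 - 1*(-4)) = -2 + 12*(-4)*(-4 + 4) = -2 + 12*(-4)*0 = -2 + 0 = -2)
u + q(99) = -296451 - 2 = -296453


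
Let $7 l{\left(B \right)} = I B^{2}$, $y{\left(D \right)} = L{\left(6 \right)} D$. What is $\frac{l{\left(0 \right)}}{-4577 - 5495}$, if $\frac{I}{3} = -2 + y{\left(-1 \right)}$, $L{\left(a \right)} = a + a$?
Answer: $0$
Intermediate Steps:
$L{\left(a \right)} = 2 a$
$y{\left(D \right)} = 12 D$ ($y{\left(D \right)} = 2 \cdot 6 D = 12 D$)
$I = -42$ ($I = 3 \left(-2 + 12 \left(-1\right)\right) = 3 \left(-2 - 12\right) = 3 \left(-14\right) = -42$)
$l{\left(B \right)} = - 6 B^{2}$ ($l{\left(B \right)} = \frac{\left(-42\right) B^{2}}{7} = - 6 B^{2}$)
$\frac{l{\left(0 \right)}}{-4577 - 5495} = \frac{\left(-6\right) 0^{2}}{-4577 - 5495} = \frac{\left(-6\right) 0}{-10072} = \left(- \frac{1}{10072}\right) 0 = 0$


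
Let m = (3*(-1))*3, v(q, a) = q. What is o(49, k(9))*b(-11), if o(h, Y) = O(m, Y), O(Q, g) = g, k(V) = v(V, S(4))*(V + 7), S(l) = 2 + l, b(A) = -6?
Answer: -864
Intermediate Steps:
m = -9 (m = -3*3 = -9)
k(V) = V*(7 + V) (k(V) = V*(V + 7) = V*(7 + V))
o(h, Y) = Y
o(49, k(9))*b(-11) = (9*(7 + 9))*(-6) = (9*16)*(-6) = 144*(-6) = -864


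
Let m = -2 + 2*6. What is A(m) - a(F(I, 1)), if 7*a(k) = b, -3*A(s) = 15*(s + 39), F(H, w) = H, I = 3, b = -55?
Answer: -1660/7 ≈ -237.14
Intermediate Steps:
m = 10 (m = -2 + 12 = 10)
A(s) = -195 - 5*s (A(s) = -5*(s + 39) = -5*(39 + s) = -(585 + 15*s)/3 = -195 - 5*s)
a(k) = -55/7 (a(k) = (⅐)*(-55) = -55/7)
A(m) - a(F(I, 1)) = (-195 - 5*10) - 1*(-55/7) = (-195 - 50) + 55/7 = -245 + 55/7 = -1660/7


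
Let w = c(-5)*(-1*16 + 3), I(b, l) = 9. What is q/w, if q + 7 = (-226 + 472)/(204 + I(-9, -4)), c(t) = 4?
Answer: 415/3692 ≈ 0.11241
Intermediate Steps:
w = -52 (w = 4*(-1*16 + 3) = 4*(-16 + 3) = 4*(-13) = -52)
q = -415/71 (q = -7 + (-226 + 472)/(204 + 9) = -7 + 246/213 = -7 + 246*(1/213) = -7 + 82/71 = -415/71 ≈ -5.8451)
q/w = -415/71/(-52) = -415/71*(-1/52) = 415/3692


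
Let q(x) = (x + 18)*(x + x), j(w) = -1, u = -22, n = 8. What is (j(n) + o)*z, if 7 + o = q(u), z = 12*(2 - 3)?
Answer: -2016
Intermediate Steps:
z = -12 (z = 12*(-1) = -12)
q(x) = 2*x*(18 + x) (q(x) = (18 + x)*(2*x) = 2*x*(18 + x))
o = 169 (o = -7 + 2*(-22)*(18 - 22) = -7 + 2*(-22)*(-4) = -7 + 176 = 169)
(j(n) + o)*z = (-1 + 169)*(-12) = 168*(-12) = -2016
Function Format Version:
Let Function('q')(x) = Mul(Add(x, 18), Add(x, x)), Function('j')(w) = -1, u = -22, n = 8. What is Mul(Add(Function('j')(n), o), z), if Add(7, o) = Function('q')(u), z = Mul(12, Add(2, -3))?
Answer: -2016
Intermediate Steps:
z = -12 (z = Mul(12, -1) = -12)
Function('q')(x) = Mul(2, x, Add(18, x)) (Function('q')(x) = Mul(Add(18, x), Mul(2, x)) = Mul(2, x, Add(18, x)))
o = 169 (o = Add(-7, Mul(2, -22, Add(18, -22))) = Add(-7, Mul(2, -22, -4)) = Add(-7, 176) = 169)
Mul(Add(Function('j')(n), o), z) = Mul(Add(-1, 169), -12) = Mul(168, -12) = -2016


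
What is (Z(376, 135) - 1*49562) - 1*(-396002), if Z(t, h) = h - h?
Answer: 346440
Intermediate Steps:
Z(t, h) = 0
(Z(376, 135) - 1*49562) - 1*(-396002) = (0 - 1*49562) - 1*(-396002) = (0 - 49562) + 396002 = -49562 + 396002 = 346440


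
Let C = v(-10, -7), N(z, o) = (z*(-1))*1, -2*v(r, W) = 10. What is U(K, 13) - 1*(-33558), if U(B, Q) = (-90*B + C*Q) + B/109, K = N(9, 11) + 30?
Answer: 3444748/109 ≈ 31603.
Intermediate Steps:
v(r, W) = -5 (v(r, W) = -1/2*10 = -5)
N(z, o) = -z (N(z, o) = -z*1 = -z)
C = -5
K = 21 (K = -1*9 + 30 = -9 + 30 = 21)
U(B, Q) = -5*Q - 9809*B/109 (U(B, Q) = (-90*B - 5*Q) + B/109 = -5*Q - 9809*B/109)
U(K, 13) - 1*(-33558) = (-5*13 - 9809/109*21) - 1*(-33558) = (-65 - 205989/109) + 33558 = -213074/109 + 33558 = 3444748/109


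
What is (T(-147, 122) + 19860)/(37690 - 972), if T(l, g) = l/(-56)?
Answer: 158901/293744 ≈ 0.54095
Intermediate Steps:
T(l, g) = -l/56 (T(l, g) = l*(-1/56) = -l/56)
(T(-147, 122) + 19860)/(37690 - 972) = (-1/56*(-147) + 19860)/(37690 - 972) = (21/8 + 19860)/36718 = (158901/8)*(1/36718) = 158901/293744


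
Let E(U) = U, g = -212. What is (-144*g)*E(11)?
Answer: 335808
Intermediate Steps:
(-144*g)*E(11) = -144*(-212)*11 = 30528*11 = 335808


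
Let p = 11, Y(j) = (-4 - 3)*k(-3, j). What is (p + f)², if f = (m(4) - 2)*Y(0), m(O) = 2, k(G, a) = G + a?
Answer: 121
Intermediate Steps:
Y(j) = 21 - 7*j (Y(j) = (-4 - 3)*(-3 + j) = -7*(-3 + j) = 21 - 7*j)
f = 0 (f = (2 - 2)*(21 - 7*0) = 0*(21 + 0) = 0*21 = 0)
(p + f)² = (11 + 0)² = 11² = 121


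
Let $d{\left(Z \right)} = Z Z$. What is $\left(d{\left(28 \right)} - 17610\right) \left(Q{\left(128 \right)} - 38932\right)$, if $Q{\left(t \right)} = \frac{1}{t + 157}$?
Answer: $\frac{186694885294}{285} \approx 6.5507 \cdot 10^{8}$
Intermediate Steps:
$Q{\left(t \right)} = \frac{1}{157 + t}$
$d{\left(Z \right)} = Z^{2}$
$\left(d{\left(28 \right)} - 17610\right) \left(Q{\left(128 \right)} - 38932\right) = \left(28^{2} - 17610\right) \left(\frac{1}{157 + 128} - 38932\right) = \left(784 - 17610\right) \left(\frac{1}{285} - 38932\right) = - 16826 \left(\frac{1}{285} - 38932\right) = \left(-16826\right) \left(- \frac{11095619}{285}\right) = \frac{186694885294}{285}$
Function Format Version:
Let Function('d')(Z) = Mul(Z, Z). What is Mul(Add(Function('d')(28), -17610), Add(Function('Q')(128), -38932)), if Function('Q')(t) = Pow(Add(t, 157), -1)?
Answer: Rational(186694885294, 285) ≈ 6.5507e+8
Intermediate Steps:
Function('Q')(t) = Pow(Add(157, t), -1)
Function('d')(Z) = Pow(Z, 2)
Mul(Add(Function('d')(28), -17610), Add(Function('Q')(128), -38932)) = Mul(Add(Pow(28, 2), -17610), Add(Pow(Add(157, 128), -1), -38932)) = Mul(Add(784, -17610), Add(Pow(285, -1), -38932)) = Mul(-16826, Add(Rational(1, 285), -38932)) = Mul(-16826, Rational(-11095619, 285)) = Rational(186694885294, 285)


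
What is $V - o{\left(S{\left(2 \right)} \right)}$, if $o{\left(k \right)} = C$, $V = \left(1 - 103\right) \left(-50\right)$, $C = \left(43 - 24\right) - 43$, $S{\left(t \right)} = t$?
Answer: $5124$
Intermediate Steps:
$C = -24$ ($C = 19 - 43 = -24$)
$V = 5100$ ($V = \left(-102\right) \left(-50\right) = 5100$)
$o{\left(k \right)} = -24$
$V - o{\left(S{\left(2 \right)} \right)} = 5100 - -24 = 5100 + 24 = 5124$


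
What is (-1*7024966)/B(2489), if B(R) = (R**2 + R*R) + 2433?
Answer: -7024966/12392675 ≈ -0.56686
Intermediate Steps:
B(R) = 2433 + 2*R**2 (B(R) = (R**2 + R**2) + 2433 = 2*R**2 + 2433 = 2433 + 2*R**2)
(-1*7024966)/B(2489) = (-1*7024966)/(2433 + 2*2489**2) = -7024966/(2433 + 2*6195121) = -7024966/(2433 + 12390242) = -7024966/12392675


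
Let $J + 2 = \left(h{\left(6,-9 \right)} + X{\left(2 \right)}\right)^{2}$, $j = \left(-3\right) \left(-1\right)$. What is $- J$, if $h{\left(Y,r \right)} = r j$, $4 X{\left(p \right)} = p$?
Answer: $- \frac{2801}{4} \approx -700.25$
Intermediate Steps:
$X{\left(p \right)} = \frac{p}{4}$
$j = 3$
$h{\left(Y,r \right)} = 3 r$ ($h{\left(Y,r \right)} = r 3 = 3 r$)
$J = \frac{2801}{4}$ ($J = -2 + \left(3 \left(-9\right) + \frac{1}{4} \cdot 2\right)^{2} = -2 + \left(-27 + \frac{1}{2}\right)^{2} = -2 + \left(- \frac{53}{2}\right)^{2} = -2 + \frac{2809}{4} = \frac{2801}{4} \approx 700.25$)
$- J = \left(-1\right) \frac{2801}{4} = - \frac{2801}{4}$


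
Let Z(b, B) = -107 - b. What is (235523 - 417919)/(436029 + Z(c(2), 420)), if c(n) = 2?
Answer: -45599/108980 ≈ -0.41842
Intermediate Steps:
(235523 - 417919)/(436029 + Z(c(2), 420)) = (235523 - 417919)/(436029 + (-107 - 1*2)) = -182396/(436029 + (-107 - 2)) = -182396/(436029 - 109) = -182396/435920 = -182396*1/435920 = -45599/108980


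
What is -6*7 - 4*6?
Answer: -66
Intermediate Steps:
-6*7 - 4*6 = -42 - 24 = -66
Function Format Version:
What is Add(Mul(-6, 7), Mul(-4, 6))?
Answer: -66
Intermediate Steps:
Add(Mul(-6, 7), Mul(-4, 6)) = Add(-42, -24) = -66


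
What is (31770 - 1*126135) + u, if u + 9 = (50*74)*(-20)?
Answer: -168374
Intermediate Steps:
u = -74009 (u = -9 + (50*74)*(-20) = -9 + 3700*(-20) = -9 - 74000 = -74009)
(31770 - 1*126135) + u = (31770 - 1*126135) - 74009 = (31770 - 126135) - 74009 = -94365 - 74009 = -168374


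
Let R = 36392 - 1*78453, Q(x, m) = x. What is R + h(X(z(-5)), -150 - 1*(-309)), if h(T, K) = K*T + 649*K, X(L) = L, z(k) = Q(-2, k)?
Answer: 60812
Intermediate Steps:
z(k) = -2
h(T, K) = 649*K + K*T
R = -42061 (R = 36392 - 78453 = -42061)
R + h(X(z(-5)), -150 - 1*(-309)) = -42061 + (-150 - 1*(-309))*(649 - 2) = -42061 + (-150 + 309)*647 = -42061 + 159*647 = -42061 + 102873 = 60812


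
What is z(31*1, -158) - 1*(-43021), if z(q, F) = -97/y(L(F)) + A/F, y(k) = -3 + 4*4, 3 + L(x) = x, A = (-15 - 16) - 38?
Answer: 88350705/2054 ≈ 43014.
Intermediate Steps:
A = -69 (A = -31 - 38 = -69)
L(x) = -3 + x
y(k) = 13 (y(k) = -3 + 16 = 13)
z(q, F) = -97/13 - 69/F
z(31*1, -158) - 1*(-43021) = (-97/13 - 69/(-158)) - 1*(-43021) = (-97/13 - 69*(-1/158)) + 43021 = (-97/13 + 69/158) + 43021 = -14429/2054 + 43021 = 88350705/2054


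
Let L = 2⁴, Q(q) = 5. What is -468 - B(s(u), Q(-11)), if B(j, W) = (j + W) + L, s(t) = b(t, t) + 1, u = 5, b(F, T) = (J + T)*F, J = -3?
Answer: -500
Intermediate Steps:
b(F, T) = F*(-3 + T) (b(F, T) = (-3 + T)*F = F*(-3 + T))
L = 16
s(t) = 1 + t*(-3 + t) (s(t) = t*(-3 + t) + 1 = 1 + t*(-3 + t))
B(j, W) = 16 + W + j (B(j, W) = (j + W) + 16 = (W + j) + 16 = 16 + W + j)
-468 - B(s(u), Q(-11)) = -468 - (16 + 5 + (1 + 5*(-3 + 5))) = -468 - (16 + 5 + (1 + 5*2)) = -468 - (16 + 5 + (1 + 10)) = -468 - (16 + 5 + 11) = -468 - 1*32 = -468 - 32 = -500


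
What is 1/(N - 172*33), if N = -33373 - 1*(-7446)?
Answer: -1/31603 ≈ -3.1643e-5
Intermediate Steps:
N = -25927 (N = -33373 + 7446 = -25927)
1/(N - 172*33) = 1/(-25927 - 172*33) = 1/(-25927 - 5676) = 1/(-31603) = -1/31603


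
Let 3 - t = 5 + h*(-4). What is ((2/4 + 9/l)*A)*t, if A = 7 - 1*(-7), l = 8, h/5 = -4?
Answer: -3731/2 ≈ -1865.5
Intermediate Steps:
h = -20 (h = 5*(-4) = -20)
t = -82 (t = 3 - (5 - 20*(-4)) = 3 - (5 + 80) = 3 - 1*85 = 3 - 85 = -82)
A = 14 (A = 7 + 7 = 14)
((2/4 + 9/l)*A)*t = ((2/4 + 9/8)*14)*(-82) = ((2*(¼) + 9*(⅛))*14)*(-82) = ((½ + 9/8)*14)*(-82) = ((13/8)*14)*(-82) = (91/4)*(-82) = -3731/2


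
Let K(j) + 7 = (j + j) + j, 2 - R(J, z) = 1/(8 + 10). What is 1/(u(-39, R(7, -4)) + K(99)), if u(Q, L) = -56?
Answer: 1/234 ≈ 0.0042735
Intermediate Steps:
R(J, z) = 35/18 (R(J, z) = 2 - 1/(8 + 10) = 2 - 1/18 = 35/18)
K(j) = -7 + 3*j (K(j) = -7 + ((j + j) + j) = -7 + (2*j + j) = -7 + 3*j)
1/(u(-39, R(7, -4)) + K(99)) = 1/(-56 + (-7 + 3*99)) = 1/(-56 + (-7 + 297)) = 1/(-56 + 290) = 1/234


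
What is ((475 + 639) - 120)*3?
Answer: 2982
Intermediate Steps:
((475 + 639) - 120)*3 = (1114 - 120)*3 = 994*3 = 2982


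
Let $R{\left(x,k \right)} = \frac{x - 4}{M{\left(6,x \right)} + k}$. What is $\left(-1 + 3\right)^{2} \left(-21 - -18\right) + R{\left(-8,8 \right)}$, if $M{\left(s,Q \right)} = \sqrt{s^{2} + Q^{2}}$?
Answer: $- \frac{38}{3} \approx -12.667$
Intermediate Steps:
$M{\left(s,Q \right)} = \sqrt{Q^{2} + s^{2}}$
$R{\left(x,k \right)} = \frac{-4 + x}{k + \sqrt{36 + x^{2}}}$ ($R{\left(x,k \right)} = \frac{x - 4}{\sqrt{x^{2} + 6^{2}} + k} = \frac{-4 + x}{\sqrt{x^{2} + 36} + k} = \frac{-4 + x}{\sqrt{36 + x^{2}} + k} = \frac{-4 + x}{k + \sqrt{36 + x^{2}}}$)
$\left(-1 + 3\right)^{2} \left(-21 - -18\right) + R{\left(-8,8 \right)} = \left(-1 + 3\right)^{2} \left(-21 - -18\right) + \frac{-4 - 8}{8 + \sqrt{36 + \left(-8\right)^{2}}} = 2^{2} \left(-21 + 18\right) + \frac{1}{8 + \sqrt{36 + 64}} \left(-12\right) = 4 \left(-3\right) + \frac{1}{8 + \sqrt{100}} \left(-12\right) = -12 + \frac{1}{8 + 10} \left(-12\right) = -12 + \frac{1}{18} \left(-12\right) = -12 - \frac{2}{3} = - \frac{38}{3}$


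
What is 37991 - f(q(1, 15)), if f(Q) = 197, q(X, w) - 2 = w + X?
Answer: 37794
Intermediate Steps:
q(X, w) = 2 + X + w (q(X, w) = 2 + (w + X) = 2 + (X + w) = 2 + X + w)
37991 - f(q(1, 15)) = 37991 - 1*197 = 37991 - 197 = 37794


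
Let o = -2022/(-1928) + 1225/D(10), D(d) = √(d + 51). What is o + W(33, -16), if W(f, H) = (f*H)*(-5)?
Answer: 2545971/964 + 1225*√61/61 ≈ 2797.9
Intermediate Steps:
W(f, H) = -5*H*f (W(f, H) = (H*f)*(-5) = -5*H*f)
D(d) = √(51 + d)
o = 1011/964 + 1225*√61/61 (o = -2022/(-1928) + 1225/(√(51 + 10)) = -2022*(-1/1928) + 1225/(√61) = 1011/964 + 1225*(√61/61) = 1011/964 + 1225*√61/61 ≈ 157.89)
o + W(33, -16) = (1011/964 + 1225*√61/61) - 5*(-16)*33 = (1011/964 + 1225*√61/61) + 2640 = 2545971/964 + 1225*√61/61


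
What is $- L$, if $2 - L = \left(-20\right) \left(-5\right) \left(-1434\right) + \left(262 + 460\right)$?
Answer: $-142680$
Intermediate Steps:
$L = 142680$ ($L = 2 - \left(\left(-20\right) \left(-5\right) \left(-1434\right) + \left(262 + 460\right)\right) = 2 - \left(100 \left(-1434\right) + 722\right) = 2 - \left(-143400 + 722\right) = 2 - -142678 = 2 + 142678 = 142680$)
$- L = \left(-1\right) 142680 = -142680$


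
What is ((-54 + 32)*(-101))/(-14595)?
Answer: -2222/14595 ≈ -0.15224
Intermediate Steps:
((-54 + 32)*(-101))/(-14595) = -22*(-101)*(-1/14595) = 2222*(-1/14595) = -2222/14595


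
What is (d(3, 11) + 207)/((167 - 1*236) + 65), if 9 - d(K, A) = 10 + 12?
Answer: -97/2 ≈ -48.500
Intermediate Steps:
d(K, A) = -13 (d(K, A) = 9 - (10 + 12) = 9 - 1*22 = 9 - 22 = -13)
(d(3, 11) + 207)/((167 - 1*236) + 65) = (-13 + 207)/((167 - 1*236) + 65) = 194/((167 - 236) + 65) = 194/(-69 + 65) = 194/(-4) = 194*(-1/4) = -97/2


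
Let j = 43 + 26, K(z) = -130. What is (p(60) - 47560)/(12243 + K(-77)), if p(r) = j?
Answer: -47491/12113 ≈ -3.9207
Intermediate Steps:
j = 69
p(r) = 69
(p(60) - 47560)/(12243 + K(-77)) = (69 - 47560)/(12243 - 130) = -47491/12113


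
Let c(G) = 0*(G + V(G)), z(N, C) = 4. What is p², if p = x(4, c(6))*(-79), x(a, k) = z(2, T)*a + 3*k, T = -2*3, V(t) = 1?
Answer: 1597696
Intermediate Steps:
T = -6
c(G) = 0 (c(G) = 0*(G + 1) = 0*(1 + G) = 0)
x(a, k) = 3*k + 4*a (x(a, k) = 4*a + 3*k = 3*k + 4*a)
p = -1264 (p = (3*0 + 4*4)*(-79) = (0 + 16)*(-79) = 16*(-79) = -1264)
p² = (-1264)² = 1597696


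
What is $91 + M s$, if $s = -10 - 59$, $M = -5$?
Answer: $436$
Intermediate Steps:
$s = -69$
$91 + M s = 91 - -345 = 91 + 345 = 436$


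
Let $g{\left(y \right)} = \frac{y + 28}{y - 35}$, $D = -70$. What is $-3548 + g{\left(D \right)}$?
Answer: $- \frac{17738}{5} \approx -3547.6$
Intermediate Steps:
$g{\left(y \right)} = \frac{28 + y}{-35 + y}$
$-3548 + g{\left(D \right)} = -3548 + \frac{28 - 70}{-35 - 70} = -3548 + \frac{1}{-105} \left(-42\right) = -3548 - - \frac{2}{5} = -3548 + \frac{2}{5} = - \frac{17738}{5}$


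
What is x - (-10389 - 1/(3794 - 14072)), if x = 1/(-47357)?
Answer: 5056692413059/486735246 ≈ 10389.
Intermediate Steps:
x = -1/47357 ≈ -2.1116e-5
x - (-10389 - 1/(3794 - 14072)) = -1/47357 - (-10389 - 1/(3794 - 14072)) = -1/47357 - (-10389 - 1/(-10278)) = -1/47357 - (-10389 - 1*(-1/10278)) = -1/47357 - (-10389 + 1/10278) = -1/47357 - 1*(-106778141/10278) = -1/47357 + 106778141/10278 = 5056692413059/486735246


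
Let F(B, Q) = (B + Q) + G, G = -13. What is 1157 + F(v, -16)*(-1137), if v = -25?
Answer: 62555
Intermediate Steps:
F(B, Q) = -13 + B + Q (F(B, Q) = (B + Q) - 13 = -13 + B + Q)
1157 + F(v, -16)*(-1137) = 1157 + (-13 - 25 - 16)*(-1137) = 1157 - 54*(-1137) = 1157 + 61398 = 62555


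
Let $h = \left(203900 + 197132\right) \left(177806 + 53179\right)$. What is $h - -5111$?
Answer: $92632381631$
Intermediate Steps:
$h = 92632376520$ ($h = 401032 \cdot 230985 = 92632376520$)
$h - -5111 = 92632376520 - -5111 = 92632376520 + 5111 = 92632381631$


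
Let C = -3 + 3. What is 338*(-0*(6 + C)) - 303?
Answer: -303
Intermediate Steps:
C = 0
338*(-0*(6 + C)) - 303 = 338*(-0*(6 + 0)) - 303 = 338*(-0*6) - 303 = 338*(-3*0) - 303 = 338*0 - 303 = 0 - 303 = -303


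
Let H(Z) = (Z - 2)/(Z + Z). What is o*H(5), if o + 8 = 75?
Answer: 201/10 ≈ 20.100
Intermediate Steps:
o = 67 (o = -8 + 75 = 67)
H(Z) = (-2 + Z)/(2*Z) (H(Z) = (-2 + Z)/((2*Z)) = (-2 + Z)*(1/(2*Z)) = (-2 + Z)/(2*Z))
o*H(5) = 67*((½)*(-2 + 5)/5) = 67*((½)*(⅕)*3) = 67*(3/10) = 201/10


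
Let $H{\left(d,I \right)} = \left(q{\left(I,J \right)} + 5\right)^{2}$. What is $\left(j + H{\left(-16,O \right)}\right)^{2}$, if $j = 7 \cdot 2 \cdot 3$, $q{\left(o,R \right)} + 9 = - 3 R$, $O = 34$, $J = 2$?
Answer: $20164$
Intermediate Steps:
$q{\left(o,R \right)} = -9 - 3 R$
$H{\left(d,I \right)} = 100$ ($H{\left(d,I \right)} = \left(\left(-9 - 6\right) + 5\right)^{2} = \left(-15 + 5\right)^{2} = \left(-10\right)^{2} = 100$)
$j = 42$ ($j = 14 \cdot 3 = 42$)
$\left(j + H{\left(-16,O \right)}\right)^{2} = \left(42 + 100\right)^{2} = 142^{2} = 20164$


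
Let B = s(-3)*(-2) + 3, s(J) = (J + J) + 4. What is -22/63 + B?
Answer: 419/63 ≈ 6.6508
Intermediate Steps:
s(J) = 4 + 2*J (s(J) = 2*J + 4 = 4 + 2*J)
B = 7 (B = (4 + 2*(-3))*(-2) + 3 = (4 - 6)*(-2) + 3 = -2*(-2) + 3 = 4 + 3 = 7)
-22/63 + B = -22/63 + 7 = 419/63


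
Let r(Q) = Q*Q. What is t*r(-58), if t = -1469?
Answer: -4941716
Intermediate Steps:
r(Q) = Q**2
t*r(-58) = -1469*(-58)**2 = -1469*3364 = -4941716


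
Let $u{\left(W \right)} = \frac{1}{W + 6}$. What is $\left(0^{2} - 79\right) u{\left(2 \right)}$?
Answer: $- \frac{79}{8} \approx -9.875$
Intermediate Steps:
$u{\left(W \right)} = \frac{1}{6 + W}$
$\left(0^{2} - 79\right) u{\left(2 \right)} = \frac{0^{2} - 79}{6 + 2} = \frac{0 - 79}{8} = \left(-79\right) \frac{1}{8} = - \frac{79}{8}$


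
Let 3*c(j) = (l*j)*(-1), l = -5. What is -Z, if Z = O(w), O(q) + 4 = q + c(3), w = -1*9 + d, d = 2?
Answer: 6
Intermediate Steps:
c(j) = 5*j/3 (c(j) = (-5*j*(-1))/3 = (5*j)/3 = 5*j/3)
w = -7 (w = -1*9 + 2 = -9 + 2 = -7)
O(q) = 1 + q (O(q) = -4 + (q + (5/3)*3) = -4 + (q + 5) = -4 + (5 + q) = 1 + q)
Z = -6 (Z = 1 - 7 = -6)
-Z = -1*(-6) = 6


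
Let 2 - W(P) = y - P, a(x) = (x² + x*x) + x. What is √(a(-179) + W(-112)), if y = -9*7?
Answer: 4*√3991 ≈ 252.70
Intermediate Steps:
y = -63
a(x) = x + 2*x² (a(x) = (x² + x²) + x = 2*x² + x = x + 2*x²)
W(P) = 65 + P (W(P) = 2 - (-63 - P) = 2 + (63 + P) = 65 + P)
√(a(-179) + W(-112)) = √(-179*(1 + 2*(-179)) + (65 - 112)) = √(-179*(1 - 358) - 47) = √(-179*(-357) - 47) = √(63903 - 47) = √63856 = 4*√3991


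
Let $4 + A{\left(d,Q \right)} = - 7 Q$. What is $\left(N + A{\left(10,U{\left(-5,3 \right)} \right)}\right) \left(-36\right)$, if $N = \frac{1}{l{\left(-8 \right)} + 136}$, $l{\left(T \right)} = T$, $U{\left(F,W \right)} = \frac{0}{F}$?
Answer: $\frac{4599}{32} \approx 143.72$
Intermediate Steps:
$U{\left(F,W \right)} = 0$
$A{\left(d,Q \right)} = -4 - 7 Q$
$N = \frac{1}{128}$ ($N = \frac{1}{-8 + 136} = \frac{1}{128} \approx 0.0078125$)
$\left(N + A{\left(10,U{\left(-5,3 \right)} \right)}\right) \left(-36\right) = \left(\frac{1}{128} - 4\right) \left(-36\right) = \left(- \frac{511}{128}\right) \left(-36\right) = \frac{4599}{32}$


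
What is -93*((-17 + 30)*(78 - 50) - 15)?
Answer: -32457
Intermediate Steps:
-93*((-17 + 30)*(78 - 50) - 15) = -93*(13*28 - 15) = -93*(364 - 15) = -93*349 = -32457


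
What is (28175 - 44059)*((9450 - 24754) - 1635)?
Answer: 269059076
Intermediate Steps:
(28175 - 44059)*((9450 - 24754) - 1635) = -15884*(-15304 - 1635) = -15884*(-16939) = 269059076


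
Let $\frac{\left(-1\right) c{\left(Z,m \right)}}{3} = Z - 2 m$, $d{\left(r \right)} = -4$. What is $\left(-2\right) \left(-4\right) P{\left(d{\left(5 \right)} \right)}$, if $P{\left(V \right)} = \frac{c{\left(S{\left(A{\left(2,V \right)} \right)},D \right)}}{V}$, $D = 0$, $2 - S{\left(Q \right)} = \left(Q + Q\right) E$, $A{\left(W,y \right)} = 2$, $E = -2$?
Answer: $60$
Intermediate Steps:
$S{\left(Q \right)} = 2 + 4 Q$ ($S{\left(Q \right)} = 2 - \left(Q + Q\right) \left(-2\right) = 2 - 2 Q \left(-2\right) = 2 - - 4 Q = 2 + 4 Q$)
$c{\left(Z,m \right)} = - 3 Z + 6 m$ ($c{\left(Z,m \right)} = - 3 \left(Z - 2 m\right) = - 3 Z + 6 m$)
$P{\left(V \right)} = - \frac{30}{V}$ ($P{\left(V \right)} = \frac{- 3 \left(2 + 4 \cdot 2\right) + 6 \cdot 0}{V} = \frac{- 3 \left(2 + 8\right) + 0}{V} = \frac{\left(-3\right) 10 + 0}{V} = \frac{-30 + 0}{V} = - \frac{30}{V}$)
$\left(-2\right) \left(-4\right) P{\left(d{\left(5 \right)} \right)} = \left(-2\right) \left(-4\right) \left(- \frac{30}{-4}\right) = 8 \left(\left(-30\right) \left(- \frac{1}{4}\right)\right) = 8 \cdot \frac{15}{2} = 60$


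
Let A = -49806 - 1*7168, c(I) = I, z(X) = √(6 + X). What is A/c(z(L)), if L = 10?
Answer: -28487/2 ≈ -14244.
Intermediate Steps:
A = -56974 (A = -49806 - 7168 = -56974)
A/c(z(L)) = -56974/√(6 + 10) = -56974/(√16) = -56974/4 = -56974*¼ = -28487/2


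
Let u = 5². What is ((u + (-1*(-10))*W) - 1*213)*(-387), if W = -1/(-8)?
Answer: 289089/4 ≈ 72272.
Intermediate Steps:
u = 25
W = ⅛ (W = -1*(-⅛) = ⅛ ≈ 0.12500)
((u + (-1*(-10))*W) - 1*213)*(-387) = ((25 - 1*(-10)*(⅛)) - 1*213)*(-387) = ((25 + 10*(⅛)) - 213)*(-387) = ((25 + 5/4) - 213)*(-387) = (105/4 - 213)*(-387) = -747/4*(-387) = 289089/4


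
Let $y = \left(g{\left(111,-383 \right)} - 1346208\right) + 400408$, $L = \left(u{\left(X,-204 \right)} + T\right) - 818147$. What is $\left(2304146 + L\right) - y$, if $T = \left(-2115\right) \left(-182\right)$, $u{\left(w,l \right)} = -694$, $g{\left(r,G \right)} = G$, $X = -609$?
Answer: $2816418$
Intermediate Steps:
$T = 384930$
$L = -433911$ ($L = \left(-694 + 384930\right) - 818147 = 384236 - 818147 = -433911$)
$y = -946183$ ($y = \left(-383 - 1346208\right) + 400408 = -1346591 + 400408 = -946183$)
$\left(2304146 + L\right) - y = \left(2304146 - 433911\right) - -946183 = 1870235 + 946183 = 2816418$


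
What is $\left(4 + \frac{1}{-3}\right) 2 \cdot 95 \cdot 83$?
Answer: $\frac{173470}{3} \approx 57823.0$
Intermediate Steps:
$\left(4 + \frac{1}{-3}\right) 2 \cdot 95 \cdot 83 = \left(4 - \frac{1}{3}\right) 2 \cdot 95 \cdot 83 = \frac{11}{3} \cdot 2 \cdot 95 \cdot 83 = \frac{22}{3} \cdot 95 \cdot 83 = \frac{2090}{3} \cdot 83 = \frac{173470}{3}$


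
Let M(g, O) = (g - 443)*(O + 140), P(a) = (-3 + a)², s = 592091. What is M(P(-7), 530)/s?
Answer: -229810/592091 ≈ -0.38813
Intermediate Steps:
M(g, O) = (-443 + g)*(140 + O)
M(P(-7), 530)/s = (-62020 - 443*530 + 140*(-3 - 7)² + 530*(-3 - 7)²)/592091 = (-62020 - 234790 + 140*(-10)² + 530*(-10)²)*(1/592091) = (-62020 - 234790 + 140*100 + 530*100)*(1/592091) = (-62020 - 234790 + 14000 + 53000)*(1/592091) = -229810*1/592091 = -229810/592091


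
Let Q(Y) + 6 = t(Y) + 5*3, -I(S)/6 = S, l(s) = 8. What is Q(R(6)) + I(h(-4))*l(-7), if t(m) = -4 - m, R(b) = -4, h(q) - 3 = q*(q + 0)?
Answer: -903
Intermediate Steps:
h(q) = 3 + q² (h(q) = 3 + q*(q + 0) = 3 + q*q = 3 + q²)
I(S) = -6*S
Q(Y) = 5 - Y (Q(Y) = -6 + ((-4 - Y) + 5*3) = -6 + ((-4 - Y) + 15) = -6 + (11 - Y) = 5 - Y)
Q(R(6)) + I(h(-4))*l(-7) = (5 - 1*(-4)) - 6*(3 + (-4)²)*8 = (5 + 4) - 6*(3 + 16)*8 = 9 - 6*19*8 = 9 - 114*8 = 9 - 912 = -903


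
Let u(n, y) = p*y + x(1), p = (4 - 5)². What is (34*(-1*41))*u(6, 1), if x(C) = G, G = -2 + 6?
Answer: -6970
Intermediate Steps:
G = 4
x(C) = 4
p = 1 (p = (-1)² = 1)
u(n, y) = 4 + y (u(n, y) = 1*y + 4 = y + 4 = 4 + y)
(34*(-1*41))*u(6, 1) = (34*(-1*41))*(4 + 1) = (34*(-41))*5 = -1394*5 = -6970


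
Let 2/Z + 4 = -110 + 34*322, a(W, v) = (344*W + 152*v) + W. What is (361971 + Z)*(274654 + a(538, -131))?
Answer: 863440840031616/5417 ≈ 1.5939e+11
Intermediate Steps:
a(W, v) = 152*v + 345*W (a(W, v) = (152*v + 344*W) + W = 152*v + 345*W)
Z = 1/5417 (Z = 2/(-4 + (-110 + 34*322)) = 2/(-4 + (-110 + 10948)) = 2/(-4 + 10838) = 2/10834 = 2*(1/10834) = 1/5417 ≈ 0.00018460)
(361971 + Z)*(274654 + a(538, -131)) = (361971 + 1/5417)*(274654 + (152*(-131) + 345*538)) = 1960796908*(274654 + (-19912 + 185610))/5417 = 1960796908*(274654 + 165698)/5417 = (1960796908/5417)*440352 = 863440840031616/5417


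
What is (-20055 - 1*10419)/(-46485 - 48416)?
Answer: 30474/94901 ≈ 0.32111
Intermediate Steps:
(-20055 - 1*10419)/(-46485 - 48416) = (-20055 - 10419)/(-94901) = -30474*(-1/94901) = 30474/94901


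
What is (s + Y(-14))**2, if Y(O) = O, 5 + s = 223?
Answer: 41616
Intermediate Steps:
s = 218 (s = -5 + 223 = 218)
(s + Y(-14))**2 = (218 - 14)**2 = 204**2 = 41616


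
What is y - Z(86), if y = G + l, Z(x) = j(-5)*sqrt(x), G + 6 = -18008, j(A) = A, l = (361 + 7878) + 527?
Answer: -9248 + 5*sqrt(86) ≈ -9201.6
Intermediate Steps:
l = 8766 (l = 8239 + 527 = 8766)
G = -18014 (G = -6 - 18008 = -18014)
Z(x) = -5*sqrt(x)
y = -9248 (y = -18014 + 8766 = -9248)
y - Z(86) = -9248 - (-5)*sqrt(86) = -9248 + 5*sqrt(86)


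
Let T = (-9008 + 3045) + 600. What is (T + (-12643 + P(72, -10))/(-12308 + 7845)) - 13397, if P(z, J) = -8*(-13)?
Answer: -83713341/4463 ≈ -18757.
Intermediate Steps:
P(z, J) = 104
T = -5363 (T = -5963 + 600 = -5363)
(T + (-12643 + P(72, -10))/(-12308 + 7845)) - 13397 = (-5363 + (-12643 + 104)/(-12308 + 7845)) - 13397 = (-5363 - 12539/(-4463)) - 13397 = (-5363 - 12539*(-1/4463)) - 13397 = (-5363 + 12539/4463) - 13397 = -23922530/4463 - 13397 = -83713341/4463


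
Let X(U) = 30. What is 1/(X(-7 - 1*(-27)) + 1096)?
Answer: 1/1126 ≈ 0.00088810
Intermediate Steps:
1/(X(-7 - 1*(-27)) + 1096) = 1/(30 + 1096) = 1/1126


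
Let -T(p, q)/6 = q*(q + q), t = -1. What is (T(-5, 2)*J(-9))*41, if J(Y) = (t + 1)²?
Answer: 0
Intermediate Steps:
T(p, q) = -12*q² (T(p, q) = -6*q*(q + q) = -6*q*2*q = -12*q²)
J(Y) = 0 (J(Y) = (-1 + 1)² = 0² = 0)
(T(-5, 2)*J(-9))*41 = (-12*2²*0)*41 = (-12*4*0)*41 = -48*0*41 = 0*41 = 0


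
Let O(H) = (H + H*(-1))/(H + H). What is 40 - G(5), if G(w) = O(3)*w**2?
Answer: 40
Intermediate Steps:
O(H) = 0 (O(H) = (H - H)/((2*H)) = 0*(1/(2*H)) = 0)
G(w) = 0 (G(w) = 0*w**2 = 0)
40 - G(5) = 40 - 1*0 = 40 + 0 = 40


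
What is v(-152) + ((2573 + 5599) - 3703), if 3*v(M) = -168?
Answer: 4413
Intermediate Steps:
v(M) = -56 (v(M) = (⅓)*(-168) = -56)
v(-152) + ((2573 + 5599) - 3703) = -56 + ((2573 + 5599) - 3703) = -56 + (8172 - 3703) = -56 + 4469 = 4413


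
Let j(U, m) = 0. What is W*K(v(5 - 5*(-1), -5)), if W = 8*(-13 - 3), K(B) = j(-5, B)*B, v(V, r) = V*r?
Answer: 0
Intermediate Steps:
K(B) = 0 (K(B) = 0*B = 0)
W = -128 (W = 8*(-16) = -128)
W*K(v(5 - 5*(-1), -5)) = -128*0 = 0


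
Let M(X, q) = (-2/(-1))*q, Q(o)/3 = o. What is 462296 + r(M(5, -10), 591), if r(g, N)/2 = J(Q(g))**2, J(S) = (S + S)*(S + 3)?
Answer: 94033496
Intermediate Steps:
Q(o) = 3*o
J(S) = 2*S*(3 + S) (J(S) = (2*S)*(3 + S) = 2*S*(3 + S))
M(X, q) = 2*q (M(X, q) = (-1*(-2))*q = 2*q)
r(g, N) = 72*g**2*(3 + 3*g)**2 (r(g, N) = 2*(2*(3*g)*(3 + 3*g))**2 = 2*(6*g*(3 + 3*g))**2 = 2*(36*g**2*(3 + 3*g)**2) = 72*g**2*(3 + 3*g)**2)
462296 + r(M(5, -10), 591) = 462296 + 648*(2*(-10))**2*(1 + 2*(-10))**2 = 462296 + 648*(-20)**2*(1 - 20)**2 = 462296 + 648*400*(-19)**2 = 462296 + 648*400*361 = 462296 + 93571200 = 94033496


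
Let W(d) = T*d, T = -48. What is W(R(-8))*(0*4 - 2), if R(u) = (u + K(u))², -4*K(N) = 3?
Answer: 7350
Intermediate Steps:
K(N) = -¾ (K(N) = -¼*3 = -¾)
R(u) = (-¾ + u)² (R(u) = (u - ¾)² = (-¾ + u)²)
W(d) = -48*d
W(R(-8))*(0*4 - 2) = (-3*(-3 + 4*(-8))²)*(0*4 - 2) = (-3*(-3 - 32)²)*(0 - 2) = -3*(-35)²*(-2) = -3*1225*(-2) = -48*1225/16*(-2) = -3675*(-2) = 7350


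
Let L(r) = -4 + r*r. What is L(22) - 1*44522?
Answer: -44042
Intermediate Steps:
L(r) = -4 + r²
L(22) - 1*44522 = (-4 + 22²) - 1*44522 = (-4 + 484) - 44522 = 480 - 44522 = -44042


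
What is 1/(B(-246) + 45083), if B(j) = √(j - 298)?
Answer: 45083/2032477433 - 4*I*√34/2032477433 ≈ 2.2181e-5 - 1.1476e-8*I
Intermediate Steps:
B(j) = √(-298 + j)
1/(B(-246) + 45083) = 1/(√(-298 - 246) + 45083) = 1/(√(-544) + 45083) = 1/(4*I*√34 + 45083) = 1/(45083 + 4*I*√34)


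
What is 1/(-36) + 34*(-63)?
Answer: -77113/36 ≈ -2142.0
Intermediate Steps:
1/(-36) + 34*(-63) = -1/36 - 2142 = -77113/36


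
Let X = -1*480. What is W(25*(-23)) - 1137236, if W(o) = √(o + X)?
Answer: -1137236 + I*√1055 ≈ -1.1372e+6 + 32.481*I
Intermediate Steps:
X = -480
W(o) = √(-480 + o) (W(o) = √(o - 480) = √(-480 + o))
W(25*(-23)) - 1137236 = √(-480 + 25*(-23)) - 1137236 = √(-480 - 575) - 1137236 = √(-1055) - 1137236 = I*√1055 - 1137236 = -1137236 + I*√1055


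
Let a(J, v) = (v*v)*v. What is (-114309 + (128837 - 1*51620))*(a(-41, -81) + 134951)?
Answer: 14706607080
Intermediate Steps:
a(J, v) = v**3 (a(J, v) = v**2*v = v**3)
(-114309 + (128837 - 1*51620))*(a(-41, -81) + 134951) = (-114309 + (128837 - 1*51620))*((-81)**3 + 134951) = (-114309 + (128837 - 51620))*(-531441 + 134951) = (-114309 + 77217)*(-396490) = -37092*(-396490) = 14706607080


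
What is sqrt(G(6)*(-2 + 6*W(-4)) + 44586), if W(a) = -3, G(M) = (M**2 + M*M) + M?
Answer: sqrt(43026) ≈ 207.43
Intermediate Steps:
G(M) = M + 2*M**2 (G(M) = (M**2 + M**2) + M = 2*M**2 + M = M + 2*M**2)
sqrt(G(6)*(-2 + 6*W(-4)) + 44586) = sqrt((6*(1 + 2*6))*(-2 + 6*(-3)) + 44586) = sqrt((6*(1 + 12))*(-2 - 18) + 44586) = sqrt((6*13)*(-20) + 44586) = sqrt(78*(-20) + 44586) = sqrt(-1560 + 44586) = sqrt(43026)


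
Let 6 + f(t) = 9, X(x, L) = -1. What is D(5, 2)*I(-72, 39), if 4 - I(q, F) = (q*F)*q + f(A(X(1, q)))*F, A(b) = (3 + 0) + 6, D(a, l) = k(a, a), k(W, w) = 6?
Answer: -1213734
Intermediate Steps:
D(a, l) = 6
A(b) = 9 (A(b) = 3 + 6 = 9)
f(t) = 3 (f(t) = -6 + 9 = 3)
I(q, F) = 4 - 3*F - F*q**2 (I(q, F) = 4 - ((q*F)*q + 3*F) = 4 - ((F*q)*q + 3*F) = 4 - (F*q**2 + 3*F) = 4 - (3*F + F*q**2) = 4 + (-3*F - F*q**2) = 4 - 3*F - F*q**2)
D(5, 2)*I(-72, 39) = 6*(4 - 3*39 - 1*39*(-72)**2) = 6*(4 - 117 - 1*39*5184) = 6*(4 - 117 - 202176) = 6*(-202289) = -1213734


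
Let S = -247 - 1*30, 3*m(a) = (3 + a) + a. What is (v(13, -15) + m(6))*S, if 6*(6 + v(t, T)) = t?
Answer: -1939/6 ≈ -323.17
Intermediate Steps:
m(a) = 1 + 2*a/3 (m(a) = ((3 + a) + a)/3 = (3 + 2*a)/3 = 1 + 2*a/3)
v(t, T) = -6 + t/6
S = -277 (S = -247 - 30 = -277)
(v(13, -15) + m(6))*S = ((-6 + (⅙)*13) + (1 + (⅔)*6))*(-277) = ((-6 + 13/6) + (1 + 4))*(-277) = (-23/6 + 5)*(-277) = (7/6)*(-277) = -1939/6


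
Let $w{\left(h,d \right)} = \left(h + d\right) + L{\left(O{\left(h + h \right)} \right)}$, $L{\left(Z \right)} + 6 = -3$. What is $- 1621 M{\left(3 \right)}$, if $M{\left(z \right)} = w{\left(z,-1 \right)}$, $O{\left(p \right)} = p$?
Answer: $11347$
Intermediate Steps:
$L{\left(Z \right)} = -9$ ($L{\left(Z \right)} = -6 - 3 = -9$)
$w{\left(h,d \right)} = -9 + d + h$ ($w{\left(h,d \right)} = \left(h + d\right) - 9 = \left(d + h\right) - 9 = -9 + d + h$)
$M{\left(z \right)} = -10 + z$ ($M{\left(z \right)} = -9 - 1 + z = -10 + z$)
$- 1621 M{\left(3 \right)} = - 1621 \left(-10 + 3\right) = \left(-1621\right) \left(-7\right) = 11347$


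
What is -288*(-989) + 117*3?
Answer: 285183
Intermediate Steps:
-288*(-989) + 117*3 = 284832 + 351 = 285183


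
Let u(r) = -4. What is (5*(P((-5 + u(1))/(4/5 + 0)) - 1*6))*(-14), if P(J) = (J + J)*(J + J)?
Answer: -70035/2 ≈ -35018.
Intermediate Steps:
P(J) = 4*J² (P(J) = (2*J)*(2*J) = 4*J²)
(5*(P((-5 + u(1))/(4/5 + 0)) - 1*6))*(-14) = (5*(4*((-5 - 4)/(4/5 + 0))² - 1*6))*(-14) = (5*(4*(-9/(4*(⅕) + 0))² - 6))*(-14) = (5*(4*(-9/(⅘ + 0))² - 6))*(-14) = (5*(4*(-9/⅘)² - 6))*(-14) = (5*(4*(-9*5/4)² - 6))*(-14) = (5*(4*(-45/4)² - 6))*(-14) = (5*(4*(2025/16) - 6))*(-14) = (5*(2025/4 - 6))*(-14) = (5*(2001/4))*(-14) = (10005/4)*(-14) = -70035/2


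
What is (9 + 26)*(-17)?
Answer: -595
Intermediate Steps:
(9 + 26)*(-17) = 35*(-17) = -595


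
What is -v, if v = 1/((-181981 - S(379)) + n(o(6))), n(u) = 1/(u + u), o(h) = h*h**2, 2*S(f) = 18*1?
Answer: 432/78619679 ≈ 5.4948e-6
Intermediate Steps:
S(f) = 9 (S(f) = (18*1)/2 = (1/2)*18 = 9)
o(h) = h**3
n(u) = 1/(2*u)
v = -432/78619679 (v = 1/((-181981 - 1*9) + 1/(2*(6**3))) = 1/((-181981 - 9) + (1/2)/216) = 1/(-181990 + (1/2)*(1/216)) = 1/(-181990 + 1/432) = 1/(-78619679/432) = -432/78619679 ≈ -5.4948e-6)
-v = -1*(-432/78619679) = 432/78619679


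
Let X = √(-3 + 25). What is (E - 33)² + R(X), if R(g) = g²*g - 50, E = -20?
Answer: 2759 + 22*√22 ≈ 2862.2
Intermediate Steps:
X = √22 ≈ 4.6904
R(g) = -50 + g³ (R(g) = g³ - 50 = -50 + g³)
(E - 33)² + R(X) = (-20 - 33)² + (-50 + (√22)³) = (-53)² + (-50 + 22*√22) = 2809 + (-50 + 22*√22) = 2759 + 22*√22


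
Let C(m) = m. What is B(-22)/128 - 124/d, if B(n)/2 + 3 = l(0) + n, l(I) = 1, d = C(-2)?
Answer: 493/8 ≈ 61.625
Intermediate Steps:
d = -2
B(n) = -4 + 2*n (B(n) = -6 + 2*(1 + n) = -6 + (2 + 2*n) = -4 + 2*n)
B(-22)/128 - 124/d = (-4 + 2*(-22))/128 - 124/(-2) = (-4 - 44)*(1/128) - 124*(-½) = -48*1/128 + 62 = -3/8 + 62 = 493/8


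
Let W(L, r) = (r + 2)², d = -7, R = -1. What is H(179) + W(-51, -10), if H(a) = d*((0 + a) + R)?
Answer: -1182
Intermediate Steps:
W(L, r) = (2 + r)²
H(a) = 7 - 7*a (H(a) = -7*((0 + a) - 1) = -7*(a - 1) = -7*(-1 + a) = 7 - 7*a)
H(179) + W(-51, -10) = (7 - 7*179) + (2 - 10)² = (7 - 1253) + (-8)² = -1246 + 64 = -1182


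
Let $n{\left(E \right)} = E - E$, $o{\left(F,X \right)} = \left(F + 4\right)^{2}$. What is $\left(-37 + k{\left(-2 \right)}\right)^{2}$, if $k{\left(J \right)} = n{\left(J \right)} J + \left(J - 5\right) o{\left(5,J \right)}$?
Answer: $364816$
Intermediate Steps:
$o{\left(F,X \right)} = \left(4 + F\right)^{2}$
$n{\left(E \right)} = 0$
$k{\left(J \right)} = -405 + 81 J$ ($k{\left(J \right)} = 0 J + \left(J - 5\right) \left(4 + 5\right)^{2} = 0 + \left(-5 + J\right) 9^{2} = 0 + \left(-5 + J\right) 81 = 0 + \left(-405 + 81 J\right) = -405 + 81 J$)
$\left(-37 + k{\left(-2 \right)}\right)^{2} = \left(-37 + \left(-405 + 81 \left(-2\right)\right)\right)^{2} = \left(-37 - 567\right)^{2} = \left(-604\right)^{2} = 364816$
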